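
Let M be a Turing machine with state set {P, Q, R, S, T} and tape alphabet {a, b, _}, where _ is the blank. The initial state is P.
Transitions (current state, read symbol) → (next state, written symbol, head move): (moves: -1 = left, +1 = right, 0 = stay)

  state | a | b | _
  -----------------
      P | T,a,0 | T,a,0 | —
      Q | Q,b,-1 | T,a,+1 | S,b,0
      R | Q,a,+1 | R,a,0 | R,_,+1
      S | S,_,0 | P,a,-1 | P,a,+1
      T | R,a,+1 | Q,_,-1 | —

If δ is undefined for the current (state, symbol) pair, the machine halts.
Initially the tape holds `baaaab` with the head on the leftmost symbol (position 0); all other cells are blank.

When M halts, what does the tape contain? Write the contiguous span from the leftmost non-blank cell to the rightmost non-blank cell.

state=P head=0 tape=__[b]aaaab   (P,b)→(T,a,0)
state=T head=0 tape=__[a]aaaab   (T,a)→(R,a,+1)
state=R head=1 tape=__a[a]aaab   (R,a)→(Q,a,+1)
state=Q head=2 tape=__aa[a]aab   (Q,a)→(Q,b,-1)
state=Q head=1 tape=__a[a]baab   (Q,a)→(Q,b,-1)
state=Q head=0 tape=__[a]bbaab   (Q,a)→(Q,b,-1)
state=Q head=-1 tape=_[_]bbbaab   (Q,_)→(S,b,0)
state=S head=-1 tape=_[b]bbbaab   (S,b)→(P,a,-1)
state=P head=-2 tape=[_]abbbaab
The non-blank tape span at halt is abbbaab.

abbbaab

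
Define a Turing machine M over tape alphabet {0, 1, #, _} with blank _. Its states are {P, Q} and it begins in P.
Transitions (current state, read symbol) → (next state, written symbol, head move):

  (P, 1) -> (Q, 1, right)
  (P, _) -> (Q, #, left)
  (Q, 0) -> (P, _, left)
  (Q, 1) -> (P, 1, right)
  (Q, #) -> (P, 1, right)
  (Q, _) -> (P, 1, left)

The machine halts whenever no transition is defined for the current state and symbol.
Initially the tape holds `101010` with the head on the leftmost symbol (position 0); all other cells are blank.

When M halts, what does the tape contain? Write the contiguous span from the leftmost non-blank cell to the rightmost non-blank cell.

state=P head=0 tape=[1]01010_   (P,1)→(Q,1,right)
state=Q head=1 tape=1[0]1010_   (Q,0)→(P,_,left)
state=P head=0 tape=[1]_1010_   (P,1)→(Q,1,right)
state=Q head=1 tape=1[_]1010_   (Q,_)→(P,1,left)
state=P head=0 tape=[1]11010_   (P,1)→(Q,1,right)
state=Q head=1 tape=1[1]1010_   (Q,1)→(P,1,right)
state=P head=2 tape=11[1]010_   (P,1)→(Q,1,right)
state=Q head=3 tape=111[0]10_   (Q,0)→(P,_,left)
state=P head=2 tape=11[1]_10_   (P,1)→(Q,1,right)
state=Q head=3 tape=111[_]10_   (Q,_)→(P,1,left)
state=P head=2 tape=11[1]110_   (P,1)→(Q,1,right)
state=Q head=3 tape=111[1]10_   (Q,1)→(P,1,right)
state=P head=4 tape=1111[1]0_   (P,1)→(Q,1,right)
state=Q head=5 tape=11111[0]_   (Q,0)→(P,_,left)
state=P head=4 tape=1111[1]__   (P,1)→(Q,1,right)
state=Q head=5 tape=11111[_]_   (Q,_)→(P,1,left)
state=P head=4 tape=1111[1]1_   (P,1)→(Q,1,right)
state=Q head=5 tape=11111[1]_   (Q,1)→(P,1,right)
state=P head=6 tape=111111[_]   (P,_)→(Q,#,left)
state=Q head=5 tape=11111[1]#   (Q,1)→(P,1,right)
state=P head=6 tape=111111[#]
The non-blank tape span at halt is 111111#.

111111#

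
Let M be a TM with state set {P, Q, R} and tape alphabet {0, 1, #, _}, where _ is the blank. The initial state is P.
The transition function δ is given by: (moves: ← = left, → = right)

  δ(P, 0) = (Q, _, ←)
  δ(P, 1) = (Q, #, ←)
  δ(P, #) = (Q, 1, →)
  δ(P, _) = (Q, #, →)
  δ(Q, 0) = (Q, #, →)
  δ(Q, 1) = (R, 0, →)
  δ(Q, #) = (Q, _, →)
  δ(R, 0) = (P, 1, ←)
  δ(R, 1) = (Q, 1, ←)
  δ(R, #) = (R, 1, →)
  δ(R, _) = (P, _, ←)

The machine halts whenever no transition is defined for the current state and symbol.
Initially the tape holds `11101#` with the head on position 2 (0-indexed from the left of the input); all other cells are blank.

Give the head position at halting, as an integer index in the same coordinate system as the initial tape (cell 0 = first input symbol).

6

P | 11[1]01#_   read 1 → write #, move ←, go to Q
Q | 1[1]#01#_   read 1 → write 0, move →, go to R
R | 10[#]01#_   read # → write 1, move →, go to R
R | 101[0]1#_   read 0 → write 1, move ←, go to P
P | 10[1]11#_   read 1 → write #, move ←, go to Q
Q | 1[0]#11#_   read 0 → write #, move →, go to Q
Q | 1#[#]11#_   read # → write _, move →, go to Q
Q | 1#_[1]1#_   read 1 → write 0, move →, go to R
R | 1#_0[1]#_   read 1 → write 1, move ←, go to Q
Q | 1#_[0]1#_   read 0 → write #, move →, go to Q
Q | 1#_#[1]#_   read 1 → write 0, move →, go to R
R | 1#_#0[#]_   read # → write 1, move →, go to R
R | 1#_#01[_]   read _ → write _, move ←, go to P
P | 1#_#0[1]_   read 1 → write #, move ←, go to Q
Q | 1#_#[0]#_   read 0 → write #, move →, go to Q
Q | 1#_##[#]_   read # → write _, move →, go to Q
Q | 1#_##_[_]
At halt the head is at cell 6.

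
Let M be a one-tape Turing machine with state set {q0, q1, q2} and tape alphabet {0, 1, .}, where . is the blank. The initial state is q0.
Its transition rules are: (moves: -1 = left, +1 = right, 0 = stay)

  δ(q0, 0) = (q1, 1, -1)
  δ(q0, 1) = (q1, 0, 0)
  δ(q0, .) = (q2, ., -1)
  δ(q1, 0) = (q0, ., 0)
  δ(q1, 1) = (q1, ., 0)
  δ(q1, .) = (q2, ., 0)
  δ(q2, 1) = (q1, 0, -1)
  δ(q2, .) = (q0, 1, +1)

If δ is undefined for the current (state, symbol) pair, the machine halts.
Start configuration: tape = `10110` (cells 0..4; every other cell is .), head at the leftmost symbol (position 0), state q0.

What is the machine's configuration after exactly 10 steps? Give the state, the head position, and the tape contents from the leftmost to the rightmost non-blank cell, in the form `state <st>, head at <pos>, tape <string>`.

state q1, head at -2, tape 1.0110

state=q0 head=0 tape=..[1]0110   (q0,1)→(q1,0,0)
state=q1 head=0 tape=..[0]0110   (q1,0)→(q0,.,0)
state=q0 head=0 tape=..[.]0110   (q0,.)→(q2,.,-1)
state=q2 head=-1 tape=.[.].0110   (q2,.)→(q0,1,+1)
state=q0 head=0 tape=.1[.]0110   (q0,.)→(q2,.,-1)
state=q2 head=-1 tape=.[1].0110   (q2,1)→(q1,0,-1)
state=q1 head=-2 tape=[.]0.0110   (q1,.)→(q2,.,0)
state=q2 head=-2 tape=[.]0.0110   (q2,.)→(q0,1,+1)
state=q0 head=-1 tape=1[0].0110   (q0,0)→(q1,1,-1)
state=q1 head=-2 tape=[1]1.0110   (q1,1)→(q1,.,0)
state=q1 head=-2 tape=[.]1.0110
After 10 steps: state q1, head at -2, tape 1.0110.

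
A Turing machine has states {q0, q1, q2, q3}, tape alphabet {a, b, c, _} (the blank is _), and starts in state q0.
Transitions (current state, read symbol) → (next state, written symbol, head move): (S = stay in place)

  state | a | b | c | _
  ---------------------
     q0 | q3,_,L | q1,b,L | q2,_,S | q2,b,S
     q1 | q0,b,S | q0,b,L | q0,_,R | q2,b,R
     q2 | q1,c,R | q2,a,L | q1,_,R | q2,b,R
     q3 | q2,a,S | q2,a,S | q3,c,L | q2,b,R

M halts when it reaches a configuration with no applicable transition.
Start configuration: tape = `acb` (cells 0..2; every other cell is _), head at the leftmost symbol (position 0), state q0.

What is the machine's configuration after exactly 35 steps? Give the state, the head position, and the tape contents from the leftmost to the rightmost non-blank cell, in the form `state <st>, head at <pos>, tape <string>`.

state=q0 head=0 tape=____[a]cb   (q0,a)→(q3,_,L)
state=q3 head=-1 tape=___[_]_cb   (q3,_)→(q2,b,R)
state=q2 head=0 tape=___b[_]cb   (q2,_)→(q2,b,R)
state=q2 head=1 tape=___bb[c]b   (q2,c)→(q1,_,R)
state=q1 head=2 tape=___bb_[b]   (q1,b)→(q0,b,L)
state=q0 head=1 tape=___bb[_]b   (q0,_)→(q2,b,S)
state=q2 head=1 tape=___bb[b]b   (q2,b)→(q2,a,L)
state=q2 head=0 tape=___b[b]ab   (q2,b)→(q2,a,L)
state=q2 head=-1 tape=___[b]aab   (q2,b)→(q2,a,L)
state=q2 head=-2 tape=__[_]aaab   (q2,_)→(q2,b,R)
state=q2 head=-1 tape=__b[a]aab   (q2,a)→(q1,c,R)
state=q1 head=0 tape=__bc[a]ab   (q1,a)→(q0,b,S)
state=q0 head=0 tape=__bc[b]ab   (q0,b)→(q1,b,L)
state=q1 head=-1 tape=__b[c]bab   (q1,c)→(q0,_,R)
state=q0 head=0 tape=__b_[b]ab   (q0,b)→(q1,b,L)
state=q1 head=-1 tape=__b[_]bab   (q1,_)→(q2,b,R)
state=q2 head=0 tape=__bb[b]ab   (q2,b)→(q2,a,L)
state=q2 head=-1 tape=__b[b]aab   (q2,b)→(q2,a,L)
state=q2 head=-2 tape=__[b]aaab   (q2,b)→(q2,a,L)
state=q2 head=-3 tape=_[_]aaaab   (q2,_)→(q2,b,R)
state=q2 head=-2 tape=_b[a]aaab   (q2,a)→(q1,c,R)
state=q1 head=-1 tape=_bc[a]aab   (q1,a)→(q0,b,S)
state=q0 head=-1 tape=_bc[b]aab   (q0,b)→(q1,b,L)
state=q1 head=-2 tape=_b[c]baab   (q1,c)→(q0,_,R)
state=q0 head=-1 tape=_b_[b]aab   (q0,b)→(q1,b,L)
state=q1 head=-2 tape=_b[_]baab   (q1,_)→(q2,b,R)
state=q2 head=-1 tape=_bb[b]aab   (q2,b)→(q2,a,L)
state=q2 head=-2 tape=_b[b]aaab   (q2,b)→(q2,a,L)
state=q2 head=-3 tape=_[b]aaaab   (q2,b)→(q2,a,L)
state=q2 head=-4 tape=[_]aaaaab   (q2,_)→(q2,b,R)
state=q2 head=-3 tape=b[a]aaaab   (q2,a)→(q1,c,R)
state=q1 head=-2 tape=bc[a]aaab   (q1,a)→(q0,b,S)
state=q0 head=-2 tape=bc[b]aaab   (q0,b)→(q1,b,L)
state=q1 head=-3 tape=b[c]baaab   (q1,c)→(q0,_,R)
state=q0 head=-2 tape=b_[b]aaab   (q0,b)→(q1,b,L)
state=q1 head=-3 tape=b[_]baaab
After 35 steps: state q1, head at -3, tape b_baaab.

state q1, head at -3, tape b_baaab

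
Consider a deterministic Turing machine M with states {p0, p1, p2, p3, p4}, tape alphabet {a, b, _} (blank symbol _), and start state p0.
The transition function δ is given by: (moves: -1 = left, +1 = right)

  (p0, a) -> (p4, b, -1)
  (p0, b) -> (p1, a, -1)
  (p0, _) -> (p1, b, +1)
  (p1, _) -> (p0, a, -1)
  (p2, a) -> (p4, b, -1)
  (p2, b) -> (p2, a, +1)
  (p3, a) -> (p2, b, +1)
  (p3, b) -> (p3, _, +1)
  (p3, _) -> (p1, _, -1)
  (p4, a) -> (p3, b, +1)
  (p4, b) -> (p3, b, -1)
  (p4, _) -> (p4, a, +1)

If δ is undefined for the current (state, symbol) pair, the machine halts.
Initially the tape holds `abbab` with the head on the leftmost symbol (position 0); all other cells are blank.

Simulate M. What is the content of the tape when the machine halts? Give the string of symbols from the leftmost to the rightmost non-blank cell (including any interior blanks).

baabba

p0 | _[a]bbab_   read a → write b, move -1, go to p4
p4 | [_]bbbab_   read _ → write a, move +1, go to p4
p4 | a[b]bbab_   read b → write b, move -1, go to p3
p3 | [a]bbbab_   read a → write b, move +1, go to p2
p2 | b[b]bbab_   read b → write a, move +1, go to p2
p2 | ba[b]bab_   read b → write a, move +1, go to p2
p2 | baa[b]ab_   read b → write a, move +1, go to p2
p2 | baaa[a]b_   read a → write b, move -1, go to p4
p4 | baa[a]bb_   read a → write b, move +1, go to p3
p3 | baab[b]b_   read b → write _, move +1, go to p3
p3 | baab_[b]_   read b → write _, move +1, go to p3
p3 | baab__[_]   read _ → write _, move -1, go to p1
p1 | baab_[_]_   read _ → write a, move -1, go to p0
p0 | baab[_]a_   read _ → write b, move +1, go to p1
p1 | baabb[a]_
The non-blank tape span at halt is baabba.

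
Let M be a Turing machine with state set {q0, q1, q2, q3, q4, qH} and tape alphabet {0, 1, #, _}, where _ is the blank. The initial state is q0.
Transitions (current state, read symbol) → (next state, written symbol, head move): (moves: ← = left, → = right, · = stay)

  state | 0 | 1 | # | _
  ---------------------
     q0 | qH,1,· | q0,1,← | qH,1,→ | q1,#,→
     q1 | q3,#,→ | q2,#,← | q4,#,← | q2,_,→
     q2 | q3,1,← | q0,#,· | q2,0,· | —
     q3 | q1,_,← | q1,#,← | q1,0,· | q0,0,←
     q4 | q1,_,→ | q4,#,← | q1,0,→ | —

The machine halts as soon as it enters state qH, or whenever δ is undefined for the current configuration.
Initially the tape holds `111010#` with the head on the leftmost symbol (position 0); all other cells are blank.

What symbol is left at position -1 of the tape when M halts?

q0 | ___[1]11010#   read 1 → write 1, move ←, go to q0
q0 | __[_]111010#   read _ → write #, move →, go to q1
q1 | __#[1]11010#   read 1 → write #, move ←, go to q2
q2 | __[#]#11010#   read # → write 0, move ·, go to q2
q2 | __[0]#11010#   read 0 → write 1, move ←, go to q3
q3 | _[_]1#11010#   read _ → write 0, move ←, go to q0
q0 | [_]01#11010#   read _ → write #, move →, go to q1
q1 | #[0]1#11010#   read 0 → write #, move →, go to q3
q3 | ##[1]#11010#   read 1 → write #, move ←, go to q1
q1 | #[#]##11010#   read # → write #, move ←, go to q4
q4 | [#]###11010#   read # → write 0, move →, go to q1
q1 | 0[#]##11010#   read # → write #, move ←, go to q4
q4 | [0]###11010#   read 0 → write _, move →, go to q1
q1 | _[#]##11010#   read # → write #, move ←, go to q4
q4 | [_]###11010#
Cell -1 holds # when M halts.

#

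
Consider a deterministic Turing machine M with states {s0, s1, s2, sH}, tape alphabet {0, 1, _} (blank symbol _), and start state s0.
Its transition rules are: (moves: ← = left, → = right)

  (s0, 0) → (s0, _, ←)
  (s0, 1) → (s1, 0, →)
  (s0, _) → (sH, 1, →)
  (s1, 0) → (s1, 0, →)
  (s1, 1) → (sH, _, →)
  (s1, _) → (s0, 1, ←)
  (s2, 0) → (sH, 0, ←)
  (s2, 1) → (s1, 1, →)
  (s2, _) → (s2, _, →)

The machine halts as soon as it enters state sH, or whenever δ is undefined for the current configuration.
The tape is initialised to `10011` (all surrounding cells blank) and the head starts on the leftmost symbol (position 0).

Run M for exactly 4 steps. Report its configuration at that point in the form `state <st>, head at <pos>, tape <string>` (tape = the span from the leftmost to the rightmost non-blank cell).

state=s0 head=0 tape=[1]0011   (s0,1)→(s1,0,→)
state=s1 head=1 tape=0[0]011   (s1,0)→(s1,0,→)
state=s1 head=2 tape=00[0]11   (s1,0)→(s1,0,→)
state=s1 head=3 tape=000[1]1   (s1,1)→(sH,_,→)
state=sH head=4 tape=000_[1]
After 4 steps: state sH, head at 4, tape 000_1.

state sH, head at 4, tape 000_1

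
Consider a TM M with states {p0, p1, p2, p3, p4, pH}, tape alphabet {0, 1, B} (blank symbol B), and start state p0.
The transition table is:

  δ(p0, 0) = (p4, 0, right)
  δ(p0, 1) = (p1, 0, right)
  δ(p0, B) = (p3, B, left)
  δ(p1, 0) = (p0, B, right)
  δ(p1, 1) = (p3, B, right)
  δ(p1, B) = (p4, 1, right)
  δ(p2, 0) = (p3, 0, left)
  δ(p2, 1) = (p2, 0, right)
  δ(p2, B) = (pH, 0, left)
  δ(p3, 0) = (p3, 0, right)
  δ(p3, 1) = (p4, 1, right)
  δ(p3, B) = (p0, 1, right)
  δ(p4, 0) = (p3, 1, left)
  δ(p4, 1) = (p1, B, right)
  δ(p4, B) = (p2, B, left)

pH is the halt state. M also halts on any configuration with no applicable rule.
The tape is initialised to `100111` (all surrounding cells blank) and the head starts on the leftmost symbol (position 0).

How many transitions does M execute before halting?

9

state=p0 head=0 tape=[1]00111B   (p0,1)→(p1,0,right)
state=p1 head=1 tape=0[0]0111B   (p1,0)→(p0,B,right)
state=p0 head=2 tape=0B[0]111B   (p0,0)→(p4,0,right)
state=p4 head=3 tape=0B0[1]11B   (p4,1)→(p1,B,right)
state=p1 head=4 tape=0B0B[1]1B   (p1,1)→(p3,B,right)
state=p3 head=5 tape=0B0BB[1]B   (p3,1)→(p4,1,right)
state=p4 head=6 tape=0B0BB1[B]   (p4,B)→(p2,B,left)
state=p2 head=5 tape=0B0BB[1]B   (p2,1)→(p2,0,right)
state=p2 head=6 tape=0B0BB0[B]   (p2,B)→(pH,0,left)
state=pH head=5 tape=0B0BB[0]0
M halts after 9 transitions.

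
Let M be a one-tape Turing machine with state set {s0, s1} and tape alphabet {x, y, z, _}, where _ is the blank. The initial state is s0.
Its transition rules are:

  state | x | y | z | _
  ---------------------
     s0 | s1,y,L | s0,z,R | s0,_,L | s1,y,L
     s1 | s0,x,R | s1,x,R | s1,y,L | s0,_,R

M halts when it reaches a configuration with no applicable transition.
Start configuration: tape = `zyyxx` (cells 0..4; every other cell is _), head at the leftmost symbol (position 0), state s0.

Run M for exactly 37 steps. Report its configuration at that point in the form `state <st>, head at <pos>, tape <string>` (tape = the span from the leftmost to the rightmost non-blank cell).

state=s0 head=0 tape=__[z]yyxx_   (s0,z)→(s0,_,L)
state=s0 head=-1 tape=_[_]_yyxx_   (s0,_)→(s1,y,L)
state=s1 head=-2 tape=[_]y_yyxx_   (s1,_)→(s0,_,R)
state=s0 head=-1 tape=_[y]_yyxx_   (s0,y)→(s0,z,R)
state=s0 head=0 tape=_z[_]yyxx_   (s0,_)→(s1,y,L)
state=s1 head=-1 tape=_[z]yyyxx_   (s1,z)→(s1,y,L)
state=s1 head=-2 tape=[_]yyyyxx_   (s1,_)→(s0,_,R)
state=s0 head=-1 tape=_[y]yyyxx_   (s0,y)→(s0,z,R)
state=s0 head=0 tape=_z[y]yyxx_   (s0,y)→(s0,z,R)
state=s0 head=1 tape=_zz[y]yxx_   (s0,y)→(s0,z,R)
state=s0 head=2 tape=_zzz[y]xx_   (s0,y)→(s0,z,R)
state=s0 head=3 tape=_zzzz[x]x_   (s0,x)→(s1,y,L)
state=s1 head=2 tape=_zzz[z]yx_   (s1,z)→(s1,y,L)
state=s1 head=1 tape=_zz[z]yyx_   (s1,z)→(s1,y,L)
state=s1 head=0 tape=_z[z]yyyx_   (s1,z)→(s1,y,L)
state=s1 head=-1 tape=_[z]yyyyx_   (s1,z)→(s1,y,L)
state=s1 head=-2 tape=[_]yyyyyx_   (s1,_)→(s0,_,R)
state=s0 head=-1 tape=_[y]yyyyx_   (s0,y)→(s0,z,R)
state=s0 head=0 tape=_z[y]yyyx_   (s0,y)→(s0,z,R)
state=s0 head=1 tape=_zz[y]yyx_   (s0,y)→(s0,z,R)
state=s0 head=2 tape=_zzz[y]yx_   (s0,y)→(s0,z,R)
state=s0 head=3 tape=_zzzz[y]x_   (s0,y)→(s0,z,R)
state=s0 head=4 tape=_zzzzz[x]_   (s0,x)→(s1,y,L)
state=s1 head=3 tape=_zzzz[z]y_   (s1,z)→(s1,y,L)
state=s1 head=2 tape=_zzz[z]yy_   (s1,z)→(s1,y,L)
state=s1 head=1 tape=_zz[z]yyy_   (s1,z)→(s1,y,L)
state=s1 head=0 tape=_z[z]yyyy_   (s1,z)→(s1,y,L)
state=s1 head=-1 tape=_[z]yyyyy_   (s1,z)→(s1,y,L)
state=s1 head=-2 tape=[_]yyyyyy_   (s1,_)→(s0,_,R)
state=s0 head=-1 tape=_[y]yyyyy_   (s0,y)→(s0,z,R)
state=s0 head=0 tape=_z[y]yyyy_   (s0,y)→(s0,z,R)
state=s0 head=1 tape=_zz[y]yyy_   (s0,y)→(s0,z,R)
state=s0 head=2 tape=_zzz[y]yy_   (s0,y)→(s0,z,R)
state=s0 head=3 tape=_zzzz[y]y_   (s0,y)→(s0,z,R)
state=s0 head=4 tape=_zzzzz[y]_   (s0,y)→(s0,z,R)
state=s0 head=5 tape=_zzzzzz[_]   (s0,_)→(s1,y,L)
state=s1 head=4 tape=_zzzzz[z]y   (s1,z)→(s1,y,L)
state=s1 head=3 tape=_zzzz[z]yy
After 37 steps: state s1, head at 3, tape zzzzzyy.

state s1, head at 3, tape zzzzzyy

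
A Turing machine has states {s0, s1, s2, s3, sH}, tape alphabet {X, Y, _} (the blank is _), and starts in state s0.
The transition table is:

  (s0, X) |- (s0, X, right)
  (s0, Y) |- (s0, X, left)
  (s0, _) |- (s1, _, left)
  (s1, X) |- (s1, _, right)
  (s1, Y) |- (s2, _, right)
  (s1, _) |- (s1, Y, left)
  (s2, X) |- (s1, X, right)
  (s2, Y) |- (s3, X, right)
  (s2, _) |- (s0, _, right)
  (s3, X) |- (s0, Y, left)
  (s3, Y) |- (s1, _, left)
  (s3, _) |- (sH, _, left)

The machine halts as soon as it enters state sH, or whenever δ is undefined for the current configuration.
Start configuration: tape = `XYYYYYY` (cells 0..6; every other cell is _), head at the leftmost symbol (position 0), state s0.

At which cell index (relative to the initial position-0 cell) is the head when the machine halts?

7

s0 | [X]YYYYYY__   read X → write X, move right, go to s0
s0 | X[Y]YYYYY__   read Y → write X, move left, go to s0
s0 | [X]XYYYYY__   read X → write X, move right, go to s0
s0 | X[X]YYYYY__   read X → write X, move right, go to s0
s0 | XX[Y]YYYY__   read Y → write X, move left, go to s0
s0 | X[X]XYYYY__   read X → write X, move right, go to s0
s0 | XX[X]YYYY__   read X → write X, move right, go to s0
s0 | XXX[Y]YYY__   read Y → write X, move left, go to s0
s0 | XX[X]XYYY__   read X → write X, move right, go to s0
s0 | XXX[X]YYY__   read X → write X, move right, go to s0
s0 | XXXX[Y]YY__   read Y → write X, move left, go to s0
s0 | XXX[X]XYY__   read X → write X, move right, go to s0
s0 | XXXX[X]YY__   read X → write X, move right, go to s0
s0 | XXXXX[Y]Y__   read Y → write X, move left, go to s0
s0 | XXXX[X]XY__   read X → write X, move right, go to s0
s0 | XXXXX[X]Y__   read X → write X, move right, go to s0
s0 | XXXXXX[Y]__   read Y → write X, move left, go to s0
s0 | XXXXX[X]X__   read X → write X, move right, go to s0
s0 | XXXXXX[X]__   read X → write X, move right, go to s0
s0 | XXXXXXX[_]_   read _ → write _, move left, go to s1
s1 | XXXXXX[X]__   read X → write _, move right, go to s1
s1 | XXXXXX_[_]_   read _ → write Y, move left, go to s1
s1 | XXXXXX[_]Y_   read _ → write Y, move left, go to s1
s1 | XXXXX[X]YY_   read X → write _, move right, go to s1
s1 | XXXXX_[Y]Y_   read Y → write _, move right, go to s2
s2 | XXXXX__[Y]_   read Y → write X, move right, go to s3
s3 | XXXXX__X[_]   read _ → write _, move left, go to sH
sH | XXXXX__[X]_
At halt the head is at cell 7.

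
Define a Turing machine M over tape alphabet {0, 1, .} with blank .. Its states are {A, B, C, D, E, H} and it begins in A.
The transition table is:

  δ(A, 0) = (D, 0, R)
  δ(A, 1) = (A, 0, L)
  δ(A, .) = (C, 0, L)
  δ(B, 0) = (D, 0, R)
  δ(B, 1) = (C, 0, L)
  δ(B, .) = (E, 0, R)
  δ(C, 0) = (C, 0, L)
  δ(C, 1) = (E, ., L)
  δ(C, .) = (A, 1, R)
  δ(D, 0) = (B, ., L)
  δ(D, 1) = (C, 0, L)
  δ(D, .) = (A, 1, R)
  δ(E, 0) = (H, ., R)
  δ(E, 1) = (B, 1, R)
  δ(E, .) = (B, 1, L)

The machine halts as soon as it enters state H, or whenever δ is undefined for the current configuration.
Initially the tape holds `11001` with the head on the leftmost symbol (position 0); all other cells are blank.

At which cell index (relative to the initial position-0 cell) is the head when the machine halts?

state=A head=0 tape=..[1]1001   (A,1)→(A,0,L)
state=A head=-1 tape=.[.]01001   (A,.)→(C,0,L)
state=C head=-2 tape=[.]001001   (C,.)→(A,1,R)
state=A head=-1 tape=1[0]01001   (A,0)→(D,0,R)
state=D head=0 tape=10[0]1001   (D,0)→(B,.,L)
state=B head=-1 tape=1[0].1001   (B,0)→(D,0,R)
state=D head=0 tape=10[.]1001   (D,.)→(A,1,R)
state=A head=1 tape=101[1]001   (A,1)→(A,0,L)
state=A head=0 tape=10[1]0001   (A,1)→(A,0,L)
state=A head=-1 tape=1[0]00001   (A,0)→(D,0,R)
state=D head=0 tape=10[0]0001   (D,0)→(B,.,L)
state=B head=-1 tape=1[0].0001   (B,0)→(D,0,R)
state=D head=0 tape=10[.]0001   (D,.)→(A,1,R)
state=A head=1 tape=101[0]001   (A,0)→(D,0,R)
state=D head=2 tape=1010[0]01   (D,0)→(B,.,L)
state=B head=1 tape=101[0].01   (B,0)→(D,0,R)
state=D head=2 tape=1010[.]01   (D,.)→(A,1,R)
state=A head=3 tape=10101[0]1   (A,0)→(D,0,R)
state=D head=4 tape=101010[1]   (D,1)→(C,0,L)
state=C head=3 tape=10101[0]0   (C,0)→(C,0,L)
state=C head=2 tape=1010[1]00   (C,1)→(E,.,L)
state=E head=1 tape=101[0].00   (E,0)→(H,.,R)
state=H head=2 tape=101.[.]00
At halt the head is at cell 2.

2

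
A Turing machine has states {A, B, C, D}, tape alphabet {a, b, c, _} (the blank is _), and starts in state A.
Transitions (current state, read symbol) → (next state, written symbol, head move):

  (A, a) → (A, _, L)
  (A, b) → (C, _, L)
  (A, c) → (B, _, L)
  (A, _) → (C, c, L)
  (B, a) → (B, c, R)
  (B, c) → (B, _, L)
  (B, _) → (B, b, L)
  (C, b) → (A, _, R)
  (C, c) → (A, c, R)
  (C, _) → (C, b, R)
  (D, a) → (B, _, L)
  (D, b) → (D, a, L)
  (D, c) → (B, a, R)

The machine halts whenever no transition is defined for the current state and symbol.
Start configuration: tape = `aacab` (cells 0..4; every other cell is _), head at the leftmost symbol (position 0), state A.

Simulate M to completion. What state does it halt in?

A | __[a]acab   read a → write _, move L, go to A
A | _[_]_acab   read _ → write c, move L, go to C
C | [_]c_acab   read _ → write b, move R, go to C
C | b[c]_acab   read c → write c, move R, go to A
A | bc[_]acab   read _ → write c, move L, go to C
C | b[c]cacab   read c → write c, move R, go to A
A | bc[c]acab   read c → write _, move L, go to B
B | b[c]_acab   read c → write _, move L, go to B
B | [b]__acab
No transition is defined for (B, b); M halts in state B.

B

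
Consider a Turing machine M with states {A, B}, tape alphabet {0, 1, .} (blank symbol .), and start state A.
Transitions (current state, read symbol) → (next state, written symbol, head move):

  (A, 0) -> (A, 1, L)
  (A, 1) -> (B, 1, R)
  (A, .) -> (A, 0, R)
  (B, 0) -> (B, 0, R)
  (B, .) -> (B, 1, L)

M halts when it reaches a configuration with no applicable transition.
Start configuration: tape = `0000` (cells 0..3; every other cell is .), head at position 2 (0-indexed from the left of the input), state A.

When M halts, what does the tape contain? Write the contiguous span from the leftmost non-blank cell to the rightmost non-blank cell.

01110

A | .00[0]0   read 0 → write 1, move L, go to A
A | .0[0]10   read 0 → write 1, move L, go to A
A | .[0]110   read 0 → write 1, move L, go to A
A | [.]1110   read . → write 0, move R, go to A
A | 0[1]110   read 1 → write 1, move R, go to B
B | 01[1]10
The non-blank tape span at halt is 01110.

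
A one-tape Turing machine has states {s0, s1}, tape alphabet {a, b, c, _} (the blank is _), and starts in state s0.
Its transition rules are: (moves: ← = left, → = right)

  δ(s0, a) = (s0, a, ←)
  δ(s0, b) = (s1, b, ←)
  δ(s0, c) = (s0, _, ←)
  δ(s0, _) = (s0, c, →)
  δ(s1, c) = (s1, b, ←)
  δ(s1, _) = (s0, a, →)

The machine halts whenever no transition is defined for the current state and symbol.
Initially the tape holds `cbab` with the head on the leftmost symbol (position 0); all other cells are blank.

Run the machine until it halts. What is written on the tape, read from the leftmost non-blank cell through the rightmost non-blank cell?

s0 | __[c]bab   read c → write _, move ←, go to s0
s0 | _[_]_bab   read _ → write c, move →, go to s0
s0 | _c[_]bab   read _ → write c, move →, go to s0
s0 | _cc[b]ab   read b → write b, move ←, go to s1
s1 | _c[c]bab   read c → write b, move ←, go to s1
s1 | _[c]bbab   read c → write b, move ←, go to s1
s1 | [_]bbbab   read _ → write a, move →, go to s0
s0 | a[b]bbab   read b → write b, move ←, go to s1
s1 | [a]bbbab
The non-blank tape span at halt is abbbab.

abbbab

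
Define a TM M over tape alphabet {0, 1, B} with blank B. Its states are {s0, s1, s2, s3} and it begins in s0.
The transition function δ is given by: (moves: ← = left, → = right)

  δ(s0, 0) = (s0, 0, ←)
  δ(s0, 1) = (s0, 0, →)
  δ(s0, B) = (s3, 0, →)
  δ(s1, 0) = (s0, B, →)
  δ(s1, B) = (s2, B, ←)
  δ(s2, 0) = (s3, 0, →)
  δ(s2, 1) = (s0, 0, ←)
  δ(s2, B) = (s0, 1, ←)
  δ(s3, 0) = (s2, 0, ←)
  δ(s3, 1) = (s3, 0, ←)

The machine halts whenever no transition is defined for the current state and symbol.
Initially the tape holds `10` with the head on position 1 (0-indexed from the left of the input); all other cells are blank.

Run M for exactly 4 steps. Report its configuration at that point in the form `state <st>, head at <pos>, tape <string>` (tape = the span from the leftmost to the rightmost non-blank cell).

state=s0 head=1 tape=B1[0]   (s0,0)→(s0,0,←)
state=s0 head=0 tape=B[1]0   (s0,1)→(s0,0,→)
state=s0 head=1 tape=B0[0]   (s0,0)→(s0,0,←)
state=s0 head=0 tape=B[0]0   (s0,0)→(s0,0,←)
state=s0 head=-1 tape=[B]00
After 4 steps: state s0, head at -1, tape 00.

state s0, head at -1, tape 00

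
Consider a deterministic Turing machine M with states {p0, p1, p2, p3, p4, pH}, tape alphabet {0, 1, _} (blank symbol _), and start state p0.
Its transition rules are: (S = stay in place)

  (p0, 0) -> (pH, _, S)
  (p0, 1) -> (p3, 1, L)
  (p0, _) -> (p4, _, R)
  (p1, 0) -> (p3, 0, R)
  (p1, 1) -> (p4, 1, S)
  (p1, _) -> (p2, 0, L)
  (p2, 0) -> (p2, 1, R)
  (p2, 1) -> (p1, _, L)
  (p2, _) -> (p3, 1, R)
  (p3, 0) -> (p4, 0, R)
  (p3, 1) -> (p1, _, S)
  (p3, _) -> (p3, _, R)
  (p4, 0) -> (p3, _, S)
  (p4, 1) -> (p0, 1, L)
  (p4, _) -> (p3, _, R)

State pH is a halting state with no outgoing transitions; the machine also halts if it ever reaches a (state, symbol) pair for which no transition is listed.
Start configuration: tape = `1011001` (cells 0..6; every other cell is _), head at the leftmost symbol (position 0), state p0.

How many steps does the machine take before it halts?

14

state=p0 head=0 tape=_[1]011001   (p0,1)→(p3,1,L)
state=p3 head=-1 tape=[_]1011001   (p3,_)→(p3,_,R)
state=p3 head=0 tape=_[1]011001   (p3,1)→(p1,_,S)
state=p1 head=0 tape=_[_]011001   (p1,_)→(p2,0,L)
state=p2 head=-1 tape=[_]0011001   (p2,_)→(p3,1,R)
state=p3 head=0 tape=1[0]011001   (p3,0)→(p4,0,R)
state=p4 head=1 tape=10[0]11001   (p4,0)→(p3,_,S)
state=p3 head=1 tape=10[_]11001   (p3,_)→(p3,_,R)
state=p3 head=2 tape=10_[1]1001   (p3,1)→(p1,_,S)
state=p1 head=2 tape=10_[_]1001   (p1,_)→(p2,0,L)
state=p2 head=1 tape=10[_]01001   (p2,_)→(p3,1,R)
state=p3 head=2 tape=101[0]1001   (p3,0)→(p4,0,R)
state=p4 head=3 tape=1010[1]001   (p4,1)→(p0,1,L)
state=p0 head=2 tape=101[0]1001   (p0,0)→(pH,_,S)
state=pH head=2 tape=101[_]1001
M halts after 14 transitions.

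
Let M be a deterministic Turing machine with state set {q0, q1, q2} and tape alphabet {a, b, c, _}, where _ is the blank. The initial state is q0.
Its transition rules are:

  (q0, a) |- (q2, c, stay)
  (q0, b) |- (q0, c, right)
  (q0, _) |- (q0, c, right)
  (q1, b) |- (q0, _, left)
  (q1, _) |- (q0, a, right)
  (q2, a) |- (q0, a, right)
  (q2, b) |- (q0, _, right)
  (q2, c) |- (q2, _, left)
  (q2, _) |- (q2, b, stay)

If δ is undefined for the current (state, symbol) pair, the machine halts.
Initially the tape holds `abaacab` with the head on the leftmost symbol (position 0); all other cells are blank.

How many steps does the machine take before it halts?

26

state=q0 head=0 tape=_[a]baacab   (q0,a)→(q2,c,stay)
state=q2 head=0 tape=_[c]baacab   (q2,c)→(q2,_,left)
state=q2 head=-1 tape=[_]_baacab   (q2,_)→(q2,b,stay)
state=q2 head=-1 tape=[b]_baacab   (q2,b)→(q0,_,right)
state=q0 head=0 tape=_[_]baacab   (q0,_)→(q0,c,right)
state=q0 head=1 tape=_c[b]aacab   (q0,b)→(q0,c,right)
state=q0 head=2 tape=_cc[a]acab   (q0,a)→(q2,c,stay)
state=q2 head=2 tape=_cc[c]acab   (q2,c)→(q2,_,left)
state=q2 head=1 tape=_c[c]_acab   (q2,c)→(q2,_,left)
state=q2 head=0 tape=_[c]__acab   (q2,c)→(q2,_,left)
state=q2 head=-1 tape=[_]___acab   (q2,_)→(q2,b,stay)
state=q2 head=-1 tape=[b]___acab   (q2,b)→(q0,_,right)
state=q0 head=0 tape=_[_]__acab   (q0,_)→(q0,c,right)
state=q0 head=1 tape=_c[_]_acab   (q0,_)→(q0,c,right)
state=q0 head=2 tape=_cc[_]acab   (q0,_)→(q0,c,right)
state=q0 head=3 tape=_ccc[a]cab   (q0,a)→(q2,c,stay)
state=q2 head=3 tape=_ccc[c]cab   (q2,c)→(q2,_,left)
state=q2 head=2 tape=_cc[c]_cab   (q2,c)→(q2,_,left)
state=q2 head=1 tape=_c[c]__cab   (q2,c)→(q2,_,left)
state=q2 head=0 tape=_[c]___cab   (q2,c)→(q2,_,left)
state=q2 head=-1 tape=[_]____cab   (q2,_)→(q2,b,stay)
state=q2 head=-1 tape=[b]____cab   (q2,b)→(q0,_,right)
state=q0 head=0 tape=_[_]___cab   (q0,_)→(q0,c,right)
state=q0 head=1 tape=_c[_]__cab   (q0,_)→(q0,c,right)
state=q0 head=2 tape=_cc[_]_cab   (q0,_)→(q0,c,right)
state=q0 head=3 tape=_ccc[_]cab   (q0,_)→(q0,c,right)
state=q0 head=4 tape=_cccc[c]ab
M halts after 26 transitions.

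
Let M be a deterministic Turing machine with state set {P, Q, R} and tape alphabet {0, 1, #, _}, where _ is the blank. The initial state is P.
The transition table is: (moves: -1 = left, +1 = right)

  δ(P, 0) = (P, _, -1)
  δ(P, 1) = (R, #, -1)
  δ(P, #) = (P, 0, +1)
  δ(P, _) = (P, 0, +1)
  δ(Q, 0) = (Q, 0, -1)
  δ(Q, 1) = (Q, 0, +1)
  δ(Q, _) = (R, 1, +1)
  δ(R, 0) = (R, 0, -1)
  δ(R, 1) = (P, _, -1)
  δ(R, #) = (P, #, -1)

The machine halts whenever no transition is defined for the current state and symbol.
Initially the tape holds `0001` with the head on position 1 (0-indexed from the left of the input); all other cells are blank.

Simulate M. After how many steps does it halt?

20

state=P head=1 tape=___0[0]01   (P,0)→(P,_,-1)
state=P head=0 tape=___[0]_01   (P,0)→(P,_,-1)
state=P head=-1 tape=__[_]__01   (P,_)→(P,0,+1)
state=P head=0 tape=__0[_]_01   (P,_)→(P,0,+1)
state=P head=1 tape=__00[_]01   (P,_)→(P,0,+1)
state=P head=2 tape=__000[0]1   (P,0)→(P,_,-1)
state=P head=1 tape=__00[0]_1   (P,0)→(P,_,-1)
state=P head=0 tape=__0[0]__1   (P,0)→(P,_,-1)
state=P head=-1 tape=__[0]___1   (P,0)→(P,_,-1)
state=P head=-2 tape=_[_]____1   (P,_)→(P,0,+1)
state=P head=-1 tape=_0[_]___1   (P,_)→(P,0,+1)
state=P head=0 tape=_00[_]__1   (P,_)→(P,0,+1)
state=P head=1 tape=_000[_]_1   (P,_)→(P,0,+1)
state=P head=2 tape=_0000[_]1   (P,_)→(P,0,+1)
state=P head=3 tape=_00000[1]   (P,1)→(R,#,-1)
state=R head=2 tape=_0000[0]#   (R,0)→(R,0,-1)
state=R head=1 tape=_000[0]0#   (R,0)→(R,0,-1)
state=R head=0 tape=_00[0]00#   (R,0)→(R,0,-1)
state=R head=-1 tape=_0[0]000#   (R,0)→(R,0,-1)
state=R head=-2 tape=_[0]0000#   (R,0)→(R,0,-1)
state=R head=-3 tape=[_]00000#
M halts after 20 transitions.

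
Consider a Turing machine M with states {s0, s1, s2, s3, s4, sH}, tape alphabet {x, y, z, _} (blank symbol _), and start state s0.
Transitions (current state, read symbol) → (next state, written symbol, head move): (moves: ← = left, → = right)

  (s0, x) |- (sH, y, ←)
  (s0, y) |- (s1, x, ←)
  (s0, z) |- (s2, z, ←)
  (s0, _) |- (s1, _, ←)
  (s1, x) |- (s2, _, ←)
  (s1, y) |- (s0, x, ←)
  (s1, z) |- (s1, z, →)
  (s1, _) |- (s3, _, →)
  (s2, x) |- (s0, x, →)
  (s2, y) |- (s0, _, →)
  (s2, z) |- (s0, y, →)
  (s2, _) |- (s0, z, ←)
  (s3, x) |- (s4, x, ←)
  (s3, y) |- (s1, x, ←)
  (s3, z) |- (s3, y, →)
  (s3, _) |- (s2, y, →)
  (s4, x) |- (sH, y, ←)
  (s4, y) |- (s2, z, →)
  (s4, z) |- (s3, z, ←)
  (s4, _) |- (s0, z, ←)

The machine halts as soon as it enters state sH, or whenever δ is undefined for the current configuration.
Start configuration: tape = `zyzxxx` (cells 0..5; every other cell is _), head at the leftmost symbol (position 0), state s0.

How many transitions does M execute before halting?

s0 | _____[z]yzxxx   read z → write z, move ←, go to s2
s2 | ____[_]zyzxxx   read _ → write z, move ←, go to s0
s0 | ___[_]zzyzxxx   read _ → write _, move ←, go to s1
s1 | __[_]_zzyzxxx   read _ → write _, move →, go to s3
s3 | ___[_]zzyzxxx   read _ → write y, move →, go to s2
s2 | ___y[z]zyzxxx   read z → write y, move →, go to s0
s0 | ___yy[z]yzxxx   read z → write z, move ←, go to s2
s2 | ___y[y]zyzxxx   read y → write _, move →, go to s0
s0 | ___y_[z]yzxxx   read z → write z, move ←, go to s2
s2 | ___y[_]zyzxxx   read _ → write z, move ←, go to s0
s0 | ___[y]zzyzxxx   read y → write x, move ←, go to s1
s1 | __[_]xzzyzxxx   read _ → write _, move →, go to s3
s3 | ___[x]zzyzxxx   read x → write x, move ←, go to s4
s4 | __[_]xzzyzxxx   read _ → write z, move ←, go to s0
s0 | _[_]zxzzyzxxx   read _ → write _, move ←, go to s1
s1 | [_]_zxzzyzxxx   read _ → write _, move →, go to s3
s3 | _[_]zxzzyzxxx   read _ → write y, move →, go to s2
s2 | _y[z]xzzyzxxx   read z → write y, move →, go to s0
s0 | _yy[x]zzyzxxx   read x → write y, move ←, go to sH
sH | _y[y]yzzyzxxx
M halts after 19 transitions.

19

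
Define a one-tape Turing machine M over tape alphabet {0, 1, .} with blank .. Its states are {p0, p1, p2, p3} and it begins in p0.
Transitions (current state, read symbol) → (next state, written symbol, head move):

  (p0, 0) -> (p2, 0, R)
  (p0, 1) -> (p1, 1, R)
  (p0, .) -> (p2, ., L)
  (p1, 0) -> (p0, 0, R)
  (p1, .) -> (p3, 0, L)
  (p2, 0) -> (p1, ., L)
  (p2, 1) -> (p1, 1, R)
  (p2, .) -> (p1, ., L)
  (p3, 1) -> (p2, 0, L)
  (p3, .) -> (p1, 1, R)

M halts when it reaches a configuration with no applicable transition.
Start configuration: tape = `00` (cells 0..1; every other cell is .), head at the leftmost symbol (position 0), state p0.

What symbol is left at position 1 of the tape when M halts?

state=p0 head=0 tape=..[0]0   (p0,0)→(p2,0,R)
state=p2 head=1 tape=..0[0]   (p2,0)→(p1,.,L)
state=p1 head=0 tape=..[0].   (p1,0)→(p0,0,R)
state=p0 head=1 tape=..0[.]   (p0,.)→(p2,.,L)
state=p2 head=0 tape=..[0].   (p2,0)→(p1,.,L)
state=p1 head=-1 tape=.[.]..   (p1,.)→(p3,0,L)
state=p3 head=-2 tape=[.]0..   (p3,.)→(p1,1,R)
state=p1 head=-1 tape=1[0]..   (p1,0)→(p0,0,R)
state=p0 head=0 tape=10[.].   (p0,.)→(p2,.,L)
state=p2 head=-1 tape=1[0]..   (p2,0)→(p1,.,L)
state=p1 head=-2 tape=[1]...
Cell 1 holds . when M halts.

.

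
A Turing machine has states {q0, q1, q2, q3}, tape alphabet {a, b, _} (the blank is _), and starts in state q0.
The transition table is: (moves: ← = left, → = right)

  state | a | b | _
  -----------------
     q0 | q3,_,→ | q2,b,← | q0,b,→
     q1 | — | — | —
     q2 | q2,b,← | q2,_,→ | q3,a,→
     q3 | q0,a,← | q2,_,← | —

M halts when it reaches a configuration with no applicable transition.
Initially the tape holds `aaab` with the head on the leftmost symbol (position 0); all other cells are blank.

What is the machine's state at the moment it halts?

q3

q0 | [a]aab   read a → write _, move →, go to q3
q3 | _[a]ab   read a → write a, move ←, go to q0
q0 | [_]aab   read _ → write b, move →, go to q0
q0 | b[a]ab   read a → write _, move →, go to q3
q3 | b_[a]b   read a → write a, move ←, go to q0
q0 | b[_]ab   read _ → write b, move →, go to q0
q0 | bb[a]b   read a → write _, move →, go to q3
q3 | bb_[b]   read b → write _, move ←, go to q2
q2 | bb[_]_   read _ → write a, move →, go to q3
q3 | bba[_]
No transition is defined for (q3, _); M halts in state q3.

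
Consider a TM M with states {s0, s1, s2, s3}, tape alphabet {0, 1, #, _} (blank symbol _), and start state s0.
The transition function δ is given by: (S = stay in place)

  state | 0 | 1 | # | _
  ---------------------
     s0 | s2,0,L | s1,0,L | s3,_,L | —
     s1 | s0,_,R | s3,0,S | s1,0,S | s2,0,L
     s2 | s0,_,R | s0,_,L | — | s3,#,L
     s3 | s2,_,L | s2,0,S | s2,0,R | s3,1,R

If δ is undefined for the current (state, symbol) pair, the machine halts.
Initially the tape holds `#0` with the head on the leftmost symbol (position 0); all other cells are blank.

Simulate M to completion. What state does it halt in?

state=s0 head=0 tape=_____[#]0   (s0,#)→(s3,_,L)
state=s3 head=-1 tape=____[_]_0   (s3,_)→(s3,1,R)
state=s3 head=0 tape=____1[_]0   (s3,_)→(s3,1,R)
state=s3 head=1 tape=____11[0]   (s3,0)→(s2,_,L)
state=s2 head=0 tape=____1[1]_   (s2,1)→(s0,_,L)
state=s0 head=-1 tape=____[1]__   (s0,1)→(s1,0,L)
state=s1 head=-2 tape=___[_]0__   (s1,_)→(s2,0,L)
state=s2 head=-3 tape=__[_]00__   (s2,_)→(s3,#,L)
state=s3 head=-4 tape=_[_]#00__   (s3,_)→(s3,1,R)
state=s3 head=-3 tape=_1[#]00__   (s3,#)→(s2,0,R)
state=s2 head=-2 tape=_10[0]0__   (s2,0)→(s0,_,R)
state=s0 head=-1 tape=_10_[0]__   (s0,0)→(s2,0,L)
state=s2 head=-2 tape=_10[_]0__   (s2,_)→(s3,#,L)
state=s3 head=-3 tape=_1[0]#0__   (s3,0)→(s2,_,L)
state=s2 head=-4 tape=_[1]_#0__   (s2,1)→(s0,_,L)
state=s0 head=-5 tape=[_]__#0__
No transition is defined for (s0, _); M halts in state s0.

s0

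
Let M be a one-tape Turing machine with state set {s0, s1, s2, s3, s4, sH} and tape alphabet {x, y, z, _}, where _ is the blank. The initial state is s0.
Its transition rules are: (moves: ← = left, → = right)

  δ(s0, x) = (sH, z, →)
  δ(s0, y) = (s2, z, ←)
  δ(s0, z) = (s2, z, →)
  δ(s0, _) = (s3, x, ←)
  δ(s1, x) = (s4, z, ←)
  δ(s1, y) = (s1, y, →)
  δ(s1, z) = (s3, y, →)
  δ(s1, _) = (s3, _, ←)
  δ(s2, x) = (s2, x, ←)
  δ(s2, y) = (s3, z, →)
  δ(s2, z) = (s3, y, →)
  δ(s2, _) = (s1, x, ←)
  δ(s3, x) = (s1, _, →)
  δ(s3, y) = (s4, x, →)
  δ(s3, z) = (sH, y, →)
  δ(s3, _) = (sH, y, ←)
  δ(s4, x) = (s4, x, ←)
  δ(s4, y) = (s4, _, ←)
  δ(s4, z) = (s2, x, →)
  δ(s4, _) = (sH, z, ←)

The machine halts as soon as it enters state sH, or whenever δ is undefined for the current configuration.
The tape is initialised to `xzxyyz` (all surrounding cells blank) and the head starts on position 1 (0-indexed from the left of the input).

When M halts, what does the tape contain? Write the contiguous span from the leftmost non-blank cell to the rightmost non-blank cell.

xy_yyyy

state=s0 head=1 tape=x[z]xyyz_   (s0,z)→(s2,z,→)
state=s2 head=2 tape=xz[x]yyz_   (s2,x)→(s2,x,←)
state=s2 head=1 tape=x[z]xyyz_   (s2,z)→(s3,y,→)
state=s3 head=2 tape=xy[x]yyz_   (s3,x)→(s1,_,→)
state=s1 head=3 tape=xy_[y]yz_   (s1,y)→(s1,y,→)
state=s1 head=4 tape=xy_y[y]z_   (s1,y)→(s1,y,→)
state=s1 head=5 tape=xy_yy[z]_   (s1,z)→(s3,y,→)
state=s3 head=6 tape=xy_yyy[_]   (s3,_)→(sH,y,←)
state=sH head=5 tape=xy_yy[y]y
The non-blank tape span at halt is xy_yyyy.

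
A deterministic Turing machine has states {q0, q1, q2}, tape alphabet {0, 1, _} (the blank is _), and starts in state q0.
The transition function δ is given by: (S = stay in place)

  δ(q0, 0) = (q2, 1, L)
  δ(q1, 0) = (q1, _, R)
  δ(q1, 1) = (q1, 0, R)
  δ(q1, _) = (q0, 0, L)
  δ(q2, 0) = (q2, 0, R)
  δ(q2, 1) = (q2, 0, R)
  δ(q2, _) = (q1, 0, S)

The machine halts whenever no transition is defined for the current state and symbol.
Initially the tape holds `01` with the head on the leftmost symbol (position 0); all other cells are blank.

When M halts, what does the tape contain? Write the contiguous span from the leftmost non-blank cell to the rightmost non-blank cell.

state=q0 head=0 tape=_[0]1___   (q0,0)→(q2,1,L)
state=q2 head=-1 tape=[_]11___   (q2,_)→(q1,0,S)
state=q1 head=-1 tape=[0]11___   (q1,0)→(q1,_,R)
state=q1 head=0 tape=_[1]1___   (q1,1)→(q1,0,R)
state=q1 head=1 tape=_0[1]___   (q1,1)→(q1,0,R)
state=q1 head=2 tape=_00[_]__   (q1,_)→(q0,0,L)
state=q0 head=1 tape=_0[0]0__   (q0,0)→(q2,1,L)
state=q2 head=0 tape=_[0]10__   (q2,0)→(q2,0,R)
state=q2 head=1 tape=_0[1]0__   (q2,1)→(q2,0,R)
state=q2 head=2 tape=_00[0]__   (q2,0)→(q2,0,R)
state=q2 head=3 tape=_000[_]_   (q2,_)→(q1,0,S)
state=q1 head=3 tape=_000[0]_   (q1,0)→(q1,_,R)
state=q1 head=4 tape=_000_[_]   (q1,_)→(q0,0,L)
state=q0 head=3 tape=_000[_]0
The non-blank tape span at halt is 000_0.

000_0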